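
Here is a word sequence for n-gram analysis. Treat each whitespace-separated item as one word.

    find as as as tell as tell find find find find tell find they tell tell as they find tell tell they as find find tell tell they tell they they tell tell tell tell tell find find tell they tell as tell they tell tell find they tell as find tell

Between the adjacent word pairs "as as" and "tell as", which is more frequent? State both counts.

"as as": 2 occurrences
"tell as": 4 occurrences

"tell as" (4 vs 2)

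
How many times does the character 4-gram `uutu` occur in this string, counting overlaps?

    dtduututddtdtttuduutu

2

Sliding a length-4 window over the 21 characters (18 positions):
  position 4–7: uutu
  position 18–21: uutu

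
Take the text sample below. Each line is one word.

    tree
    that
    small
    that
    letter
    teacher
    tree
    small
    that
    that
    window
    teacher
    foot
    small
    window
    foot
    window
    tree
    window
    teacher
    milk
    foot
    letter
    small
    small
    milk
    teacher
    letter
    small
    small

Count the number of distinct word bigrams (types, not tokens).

30 tokens → 29 bigram windows in total.
Repeated bigrams (each contributes count−1 duplicates):
  letter small: 2
  small small: 2
  small that: 2
  window teacher: 2
4 duplicate windows → 29 − 4 = 25 distinct.

25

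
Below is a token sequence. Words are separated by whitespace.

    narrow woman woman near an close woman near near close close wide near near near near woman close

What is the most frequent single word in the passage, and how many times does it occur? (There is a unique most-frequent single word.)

"near", 7 times

Unigram frequencies (highest first):
  near: 7
  woman: 4
  close: 4
  narrow: 1
  an: 1
  wide: 1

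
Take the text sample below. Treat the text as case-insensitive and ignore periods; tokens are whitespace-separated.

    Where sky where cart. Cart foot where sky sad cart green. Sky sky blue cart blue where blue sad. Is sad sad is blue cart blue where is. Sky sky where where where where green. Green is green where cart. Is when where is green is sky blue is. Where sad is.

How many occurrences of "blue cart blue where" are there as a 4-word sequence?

Scanning the 49 overlapping 4-gram windows for "blue cart blue where":
  position 14–17: blue cart blue where
  position 24–27: blue cart blue where

2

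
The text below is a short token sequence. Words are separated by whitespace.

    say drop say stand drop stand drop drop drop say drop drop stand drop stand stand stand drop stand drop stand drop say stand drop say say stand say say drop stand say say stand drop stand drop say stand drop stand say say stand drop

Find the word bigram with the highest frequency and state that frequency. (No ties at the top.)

"stand drop", 11 times

Bigram frequencies (highest first):
  stand drop: 11
  drop stand: 8
  say stand: 6
  drop say: 5
  say say: 4
  say drop: 3
  … (3 more, each ≤ 3)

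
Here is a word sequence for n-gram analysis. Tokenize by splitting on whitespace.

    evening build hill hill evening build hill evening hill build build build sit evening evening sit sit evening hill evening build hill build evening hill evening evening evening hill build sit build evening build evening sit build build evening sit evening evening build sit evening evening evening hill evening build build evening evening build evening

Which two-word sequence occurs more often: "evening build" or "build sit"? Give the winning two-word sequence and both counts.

"evening build": 7 occurrences
"build sit": 3 occurrences

"evening build" (7 vs 3)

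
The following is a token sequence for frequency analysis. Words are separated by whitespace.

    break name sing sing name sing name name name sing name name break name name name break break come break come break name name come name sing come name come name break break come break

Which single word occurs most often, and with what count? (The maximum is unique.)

"name", 15 times

Unigram frequencies (highest first):
  name: 15
  break: 9
  come: 6
  sing: 5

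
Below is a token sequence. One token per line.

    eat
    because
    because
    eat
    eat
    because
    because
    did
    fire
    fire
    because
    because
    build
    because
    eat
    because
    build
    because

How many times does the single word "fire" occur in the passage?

Scanning the 18 tokens for "fire":
  position 9: fire
  position 10: fire

2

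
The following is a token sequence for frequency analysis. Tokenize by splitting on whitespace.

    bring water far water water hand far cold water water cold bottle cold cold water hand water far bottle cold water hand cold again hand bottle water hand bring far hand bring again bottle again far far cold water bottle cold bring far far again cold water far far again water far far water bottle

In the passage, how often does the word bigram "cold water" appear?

5

Scanning the 54 overlapping bigram windows for "cold water":
  position 8–9: cold water
  position 14–15: cold water
  position 20–21: cold water
  position 38–39: cold water
  position 46–47: cold water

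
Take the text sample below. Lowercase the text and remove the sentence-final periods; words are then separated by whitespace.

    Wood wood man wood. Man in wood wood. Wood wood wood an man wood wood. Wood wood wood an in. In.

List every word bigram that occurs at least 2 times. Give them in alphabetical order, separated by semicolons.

man wood; wood an; wood man; wood wood

Bigram counts meeting the condition (at least 2 times):
  man wood: 2
  wood an: 2
  wood man: 2
  wood wood: 9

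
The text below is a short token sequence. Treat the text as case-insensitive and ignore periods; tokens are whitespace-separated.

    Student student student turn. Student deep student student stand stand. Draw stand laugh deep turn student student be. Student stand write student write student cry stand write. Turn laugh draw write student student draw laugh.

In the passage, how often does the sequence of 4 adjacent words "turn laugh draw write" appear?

Scanning the 32 overlapping 4-gram windows for "turn laugh draw write":
  position 28–31: turn laugh draw write

1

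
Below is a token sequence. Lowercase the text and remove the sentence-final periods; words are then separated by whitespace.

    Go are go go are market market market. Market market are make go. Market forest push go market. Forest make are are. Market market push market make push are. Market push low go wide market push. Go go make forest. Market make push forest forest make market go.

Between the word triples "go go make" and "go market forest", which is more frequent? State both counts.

"go market forest" (2 vs 1)

"go go make": 1 occurrence
"go market forest": 2 occurrences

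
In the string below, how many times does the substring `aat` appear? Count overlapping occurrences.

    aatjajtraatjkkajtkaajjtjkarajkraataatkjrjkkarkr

4

Sliding a length-3 window over the 47 characters (45 positions):
  position 1–3: aat
  position 9–11: aat
  position 32–34: aat
  position 35–37: aat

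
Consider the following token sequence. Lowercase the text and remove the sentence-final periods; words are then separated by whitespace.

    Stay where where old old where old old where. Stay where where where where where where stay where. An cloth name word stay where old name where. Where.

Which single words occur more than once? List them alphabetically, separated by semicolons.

name; old; stay; where

Unigram counts meeting the condition (more than once):
  name: 2
  old: 5
  stay: 4
  where: 14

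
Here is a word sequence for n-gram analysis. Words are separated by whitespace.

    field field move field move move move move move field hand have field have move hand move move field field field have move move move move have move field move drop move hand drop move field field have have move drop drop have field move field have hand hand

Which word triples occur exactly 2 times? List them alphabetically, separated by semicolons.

Trigram counts meeting the condition (exactly 2 times):
  field field have: 2
  field have move: 2
  field move field: 2
  move field field: 2
  move field move: 2
  move move field: 2

field field have; field have move; field move field; move field field; move field move; move move field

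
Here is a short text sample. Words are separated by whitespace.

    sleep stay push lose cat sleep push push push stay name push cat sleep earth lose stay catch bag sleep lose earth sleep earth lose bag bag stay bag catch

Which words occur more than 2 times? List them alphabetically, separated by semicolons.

Unigram counts meeting the condition (more than 2 times):
  bag: 4
  earth: 3
  lose: 4
  push: 5
  sleep: 5
  stay: 4

bag; earth; lose; push; sleep; stay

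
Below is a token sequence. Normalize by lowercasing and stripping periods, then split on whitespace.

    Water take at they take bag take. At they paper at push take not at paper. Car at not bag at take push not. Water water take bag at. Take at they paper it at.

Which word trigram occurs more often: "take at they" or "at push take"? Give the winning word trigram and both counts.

"take at they" (3 vs 1)

"take at they": 3 occurrences
"at push take": 1 occurrence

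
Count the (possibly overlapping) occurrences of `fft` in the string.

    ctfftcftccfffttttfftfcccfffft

4

Sliding a length-3 window over the 29 characters (27 positions):
  position 3–5: fft
  position 12–14: fft
  position 18–20: fft
  position 27–29: fft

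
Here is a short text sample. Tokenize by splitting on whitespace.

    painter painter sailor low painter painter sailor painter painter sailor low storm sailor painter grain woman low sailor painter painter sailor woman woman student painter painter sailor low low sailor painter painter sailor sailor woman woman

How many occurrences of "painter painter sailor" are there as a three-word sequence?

6

Scanning the 34 overlapping trigram windows for "painter painter sailor":
  position 1–3: painter painter sailor
  position 5–7: painter painter sailor
  position 8–10: painter painter sailor
  position 19–21: painter painter sailor
  position 25–27: painter painter sailor
  position 31–33: painter painter sailor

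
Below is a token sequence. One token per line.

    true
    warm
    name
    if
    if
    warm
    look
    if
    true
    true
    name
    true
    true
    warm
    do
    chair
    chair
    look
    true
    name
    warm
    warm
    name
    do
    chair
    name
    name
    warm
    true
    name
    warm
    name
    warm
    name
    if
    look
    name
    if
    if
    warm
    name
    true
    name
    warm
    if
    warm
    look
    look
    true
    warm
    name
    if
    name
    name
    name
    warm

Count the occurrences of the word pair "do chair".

2

Scanning the 55 overlapping bigram windows for "do chair":
  position 15–16: do chair
  position 24–25: do chair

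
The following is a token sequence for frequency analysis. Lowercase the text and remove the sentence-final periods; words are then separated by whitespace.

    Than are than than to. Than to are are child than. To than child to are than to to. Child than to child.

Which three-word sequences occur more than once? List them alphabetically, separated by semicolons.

Trigram counts meeting the condition (more than once):
  child than to: 2
  than to than: 2

child than to; than to than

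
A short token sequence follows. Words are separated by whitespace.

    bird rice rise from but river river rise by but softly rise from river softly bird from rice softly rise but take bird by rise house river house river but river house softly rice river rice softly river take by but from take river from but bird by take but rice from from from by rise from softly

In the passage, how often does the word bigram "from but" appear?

2

Scanning the 57 overlapping bigram windows for "from but":
  position 4–5: from but
  position 45–46: from but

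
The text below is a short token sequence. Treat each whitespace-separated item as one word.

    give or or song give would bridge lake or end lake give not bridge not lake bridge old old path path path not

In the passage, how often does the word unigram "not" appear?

Scanning the 23 tokens for "not":
  position 13: not
  position 15: not
  position 23: not

3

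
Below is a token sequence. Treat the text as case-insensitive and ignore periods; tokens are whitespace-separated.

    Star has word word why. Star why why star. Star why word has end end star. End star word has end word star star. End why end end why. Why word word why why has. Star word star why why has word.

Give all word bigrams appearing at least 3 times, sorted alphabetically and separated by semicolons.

star why; why why

Bigram counts meeting the condition (at least 3 times):
  star why: 3
  why why: 4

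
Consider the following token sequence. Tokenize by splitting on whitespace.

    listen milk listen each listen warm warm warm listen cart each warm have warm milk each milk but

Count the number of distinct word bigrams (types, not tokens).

18 tokens → 17 bigram windows in total.
Repeated bigrams (each contributes count−1 duplicates):
  warm warm: 2
1 duplicate windows → 17 − 1 = 16 distinct.

16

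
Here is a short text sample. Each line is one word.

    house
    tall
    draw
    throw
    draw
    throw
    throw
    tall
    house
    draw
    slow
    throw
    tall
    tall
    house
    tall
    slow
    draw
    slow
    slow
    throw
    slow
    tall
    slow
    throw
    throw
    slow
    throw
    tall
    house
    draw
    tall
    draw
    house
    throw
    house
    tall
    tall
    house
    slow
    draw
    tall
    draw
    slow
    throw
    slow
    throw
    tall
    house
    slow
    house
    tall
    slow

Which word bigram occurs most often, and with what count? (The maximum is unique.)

"slow throw", 6 times

Bigram frequencies (highest first):
  slow throw: 6
  tall house: 5
  house tall: 4
  throw tall: 4
  tall draw: 3
  draw slow: 3
  … (16 more, each ≤ 3)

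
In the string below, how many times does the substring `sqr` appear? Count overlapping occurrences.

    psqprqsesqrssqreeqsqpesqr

3

Sliding a length-3 window over the 25 characters (23 positions):
  position 9–11: sqr
  position 13–15: sqr
  position 23–25: sqr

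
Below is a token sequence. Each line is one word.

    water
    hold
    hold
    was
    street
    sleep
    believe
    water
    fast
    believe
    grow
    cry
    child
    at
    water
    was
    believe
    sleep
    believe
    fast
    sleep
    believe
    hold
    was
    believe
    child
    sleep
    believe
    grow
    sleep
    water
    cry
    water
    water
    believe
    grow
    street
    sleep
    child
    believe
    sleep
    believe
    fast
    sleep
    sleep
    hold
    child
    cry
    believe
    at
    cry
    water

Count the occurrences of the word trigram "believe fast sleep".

Scanning the 50 overlapping trigram windows for "believe fast sleep":
  position 19–21: believe fast sleep
  position 42–44: believe fast sleep

2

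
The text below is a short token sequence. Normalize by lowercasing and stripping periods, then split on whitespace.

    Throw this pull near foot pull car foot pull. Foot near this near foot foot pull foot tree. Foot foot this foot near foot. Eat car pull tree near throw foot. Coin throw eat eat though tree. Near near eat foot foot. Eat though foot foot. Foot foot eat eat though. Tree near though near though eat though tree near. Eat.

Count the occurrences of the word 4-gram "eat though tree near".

3

Scanning the 58 overlapping 4-gram windows for "eat though tree near":
  position 35–38: eat though tree near
  position 50–53: eat though tree near
  position 57–60: eat though tree near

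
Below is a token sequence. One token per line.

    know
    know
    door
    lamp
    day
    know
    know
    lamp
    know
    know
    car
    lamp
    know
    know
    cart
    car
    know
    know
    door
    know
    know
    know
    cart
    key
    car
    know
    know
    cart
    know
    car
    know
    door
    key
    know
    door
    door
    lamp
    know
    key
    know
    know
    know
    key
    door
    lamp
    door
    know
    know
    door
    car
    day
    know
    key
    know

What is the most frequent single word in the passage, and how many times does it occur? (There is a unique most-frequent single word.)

Unigram frequencies (highest first):
  know: 26
  door: 8
  lamp: 5
  car: 5
  key: 5
  cart: 3
  … (1 more, each ≤ 2)

"know", 26 times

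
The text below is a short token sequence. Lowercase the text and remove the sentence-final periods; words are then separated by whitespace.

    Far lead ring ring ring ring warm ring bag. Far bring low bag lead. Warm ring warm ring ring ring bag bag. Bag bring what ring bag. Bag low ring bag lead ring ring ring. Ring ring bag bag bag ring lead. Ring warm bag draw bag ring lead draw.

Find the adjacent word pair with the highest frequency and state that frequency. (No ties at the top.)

"ring ring", 9 times

Bigram frequencies (highest first):
  ring ring: 9
  ring bag: 5
  bag bag: 5
  lead ring: 3
  ring warm: 3
  warm ring: 3
  … (18 more, each ≤ 2)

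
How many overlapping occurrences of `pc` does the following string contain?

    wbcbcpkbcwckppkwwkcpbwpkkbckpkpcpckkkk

2

Sliding a length-2 window over the 38 characters (37 positions):
  position 31–32: pc
  position 33–34: pc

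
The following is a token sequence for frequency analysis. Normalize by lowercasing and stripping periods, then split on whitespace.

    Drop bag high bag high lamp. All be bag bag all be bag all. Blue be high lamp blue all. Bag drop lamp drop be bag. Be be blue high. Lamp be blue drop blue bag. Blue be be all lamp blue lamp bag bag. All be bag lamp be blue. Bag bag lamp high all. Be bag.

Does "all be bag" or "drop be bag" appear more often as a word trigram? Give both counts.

"all be bag" (4 vs 1)

"all be bag": 4 occurrences
"drop be bag": 1 occurrence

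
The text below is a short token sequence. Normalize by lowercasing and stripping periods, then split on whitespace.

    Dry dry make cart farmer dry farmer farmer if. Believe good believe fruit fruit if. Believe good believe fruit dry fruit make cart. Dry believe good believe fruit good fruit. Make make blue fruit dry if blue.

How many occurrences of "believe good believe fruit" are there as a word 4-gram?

Scanning the 34 overlapping 4-gram windows for "believe good believe fruit":
  position 10–13: believe good believe fruit
  position 16–19: believe good believe fruit
  position 25–28: believe good believe fruit

3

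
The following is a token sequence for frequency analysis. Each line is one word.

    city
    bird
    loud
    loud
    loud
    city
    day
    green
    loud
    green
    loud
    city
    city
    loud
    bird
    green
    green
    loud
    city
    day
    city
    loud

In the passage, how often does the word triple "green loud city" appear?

2

Scanning the 20 overlapping trigram windows for "green loud city":
  position 10–12: green loud city
  position 17–19: green loud city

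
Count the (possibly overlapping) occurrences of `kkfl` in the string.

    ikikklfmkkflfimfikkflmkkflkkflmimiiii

4

Sliding a length-4 window over the 37 characters (34 positions):
  position 9–12: kkfl
  position 18–21: kkfl
  position 23–26: kkfl
  position 27–30: kkfl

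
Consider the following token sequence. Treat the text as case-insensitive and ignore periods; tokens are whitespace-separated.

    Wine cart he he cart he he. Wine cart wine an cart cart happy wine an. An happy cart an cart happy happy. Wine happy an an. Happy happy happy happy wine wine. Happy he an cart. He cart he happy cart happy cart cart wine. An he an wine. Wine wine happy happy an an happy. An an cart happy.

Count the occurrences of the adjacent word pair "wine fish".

Scanning the 60 overlapping bigram windows for "wine fish":
  (none found)

0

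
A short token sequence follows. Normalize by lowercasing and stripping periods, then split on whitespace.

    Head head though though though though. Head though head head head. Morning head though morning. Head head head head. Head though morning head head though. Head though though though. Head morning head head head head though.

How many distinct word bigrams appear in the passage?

7

36 tokens → 35 bigram windows in total.
Repeated bigrams (each contributes count−1 duplicates):
  head head: 11
  head though: 7
  though though: 5
  morning head: 4
  though head: 4
  head morning: 2
  though morning: 2
28 duplicate windows → 35 − 28 = 7 distinct.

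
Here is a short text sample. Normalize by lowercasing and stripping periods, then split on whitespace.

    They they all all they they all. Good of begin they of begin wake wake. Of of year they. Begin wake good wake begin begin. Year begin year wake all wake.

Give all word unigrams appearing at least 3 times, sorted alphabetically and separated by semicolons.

Unigram counts meeting the condition (at least 3 times):
  all: 4
  begin: 6
  of: 4
  they: 6
  wake: 6
  year: 3

all; begin; of; they; wake; year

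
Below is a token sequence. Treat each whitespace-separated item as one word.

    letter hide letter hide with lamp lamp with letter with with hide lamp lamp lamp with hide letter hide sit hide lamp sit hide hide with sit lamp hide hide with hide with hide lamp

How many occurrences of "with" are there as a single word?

8

Scanning the 35 tokens for "with":
  position 5: with
  position 8: with
  position 10: with
  position 11: with
  position 16: with
  position 26: with
  position 31: with
  position 33: with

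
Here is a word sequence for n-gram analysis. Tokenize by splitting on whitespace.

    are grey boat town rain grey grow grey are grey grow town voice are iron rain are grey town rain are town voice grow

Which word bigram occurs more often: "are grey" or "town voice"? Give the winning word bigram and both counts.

"are grey" (3 vs 2)

"are grey": 3 occurrences
"town voice": 2 occurrences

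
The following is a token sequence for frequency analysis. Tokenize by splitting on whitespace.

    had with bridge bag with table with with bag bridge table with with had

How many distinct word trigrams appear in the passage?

14 tokens → 12 trigram windows in total.
Repeated trigrams (each contributes count−1 duplicates):
  table with with: 2
1 duplicate windows → 12 − 1 = 11 distinct.

11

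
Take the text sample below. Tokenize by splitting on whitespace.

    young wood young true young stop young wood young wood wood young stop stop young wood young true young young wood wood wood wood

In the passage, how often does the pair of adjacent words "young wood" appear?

5

Scanning the 23 overlapping bigram windows for "young wood":
  position 1–2: young wood
  position 7–8: young wood
  position 9–10: young wood
  position 15–16: young wood
  position 20–21: young wood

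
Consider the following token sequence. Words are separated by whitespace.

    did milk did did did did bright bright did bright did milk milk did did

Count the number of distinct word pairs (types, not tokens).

15 tokens → 14 bigram windows in total.
Repeated bigrams (each contributes count−1 duplicates):
  did did: 4
  bright did: 2
  did bright: 2
  did milk: 2
  milk did: 2
7 duplicate windows → 14 − 7 = 7 distinct.

7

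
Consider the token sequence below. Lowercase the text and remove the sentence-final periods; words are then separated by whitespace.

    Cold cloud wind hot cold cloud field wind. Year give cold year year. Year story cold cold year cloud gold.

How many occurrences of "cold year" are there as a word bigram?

Scanning the 19 overlapping bigram windows for "cold year":
  position 11–12: cold year
  position 17–18: cold year

2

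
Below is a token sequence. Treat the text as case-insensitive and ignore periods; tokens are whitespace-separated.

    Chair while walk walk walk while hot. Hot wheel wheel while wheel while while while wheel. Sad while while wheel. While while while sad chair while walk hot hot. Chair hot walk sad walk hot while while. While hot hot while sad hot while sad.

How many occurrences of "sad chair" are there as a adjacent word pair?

1

Scanning the 44 overlapping bigram windows for "sad chair":
  position 24–25: sad chair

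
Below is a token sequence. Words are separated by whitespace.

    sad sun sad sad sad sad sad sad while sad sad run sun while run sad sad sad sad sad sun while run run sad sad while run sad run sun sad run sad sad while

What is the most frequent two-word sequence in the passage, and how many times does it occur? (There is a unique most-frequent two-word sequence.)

"sad sad", 12 times

Bigram frequencies (highest first):
  sad sad: 12
  run sad: 4
  sad while: 3
  sad run: 3
  while run: 3
  sad sun: 2
  … (5 more, each ≤ 2)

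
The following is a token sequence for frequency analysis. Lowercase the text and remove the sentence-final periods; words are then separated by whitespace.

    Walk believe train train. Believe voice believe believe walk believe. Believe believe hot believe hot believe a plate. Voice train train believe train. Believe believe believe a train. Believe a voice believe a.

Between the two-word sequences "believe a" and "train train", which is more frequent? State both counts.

"believe a": 4 occurrences
"train train": 2 occurrences

"believe a" (4 vs 2)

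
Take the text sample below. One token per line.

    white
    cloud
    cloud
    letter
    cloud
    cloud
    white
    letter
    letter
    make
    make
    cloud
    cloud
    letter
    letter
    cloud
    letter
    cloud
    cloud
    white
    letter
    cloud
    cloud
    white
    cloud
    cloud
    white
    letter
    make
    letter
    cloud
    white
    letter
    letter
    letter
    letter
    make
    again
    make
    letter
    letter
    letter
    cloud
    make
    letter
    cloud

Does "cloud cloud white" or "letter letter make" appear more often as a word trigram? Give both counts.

"cloud cloud white" (4 vs 2)

"cloud cloud white": 4 occurrences
"letter letter make": 2 occurrences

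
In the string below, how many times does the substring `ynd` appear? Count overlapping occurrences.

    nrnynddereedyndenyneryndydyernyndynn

4

Sliding a length-3 window over the 36 characters (34 positions):
  position 4–6: ynd
  position 13–15: ynd
  position 22–24: ynd
  position 31–33: ynd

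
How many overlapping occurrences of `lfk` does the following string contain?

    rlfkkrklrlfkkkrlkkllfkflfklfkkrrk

5

Sliding a length-3 window over the 33 characters (31 positions):
  position 2–4: lfk
  position 10–12: lfk
  position 20–22: lfk
  position 24–26: lfk
  position 27–29: lfk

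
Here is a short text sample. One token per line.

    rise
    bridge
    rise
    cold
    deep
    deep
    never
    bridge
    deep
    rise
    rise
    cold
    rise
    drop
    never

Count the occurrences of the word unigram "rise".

5

Scanning the 15 tokens for "rise":
  position 1: rise
  position 3: rise
  position 10: rise
  position 11: rise
  position 13: rise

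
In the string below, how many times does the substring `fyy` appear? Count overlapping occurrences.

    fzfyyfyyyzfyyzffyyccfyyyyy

5

Sliding a length-3 window over the 26 characters (24 positions):
  position 3–5: fyy
  position 6–8: fyy
  position 11–13: fyy
  position 16–18: fyy
  position 21–23: fyy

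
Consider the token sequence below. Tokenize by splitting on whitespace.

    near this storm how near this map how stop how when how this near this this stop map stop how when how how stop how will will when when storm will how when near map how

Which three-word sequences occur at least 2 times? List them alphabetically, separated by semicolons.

Trigram counts meeting the condition (at least 2 times):
  how stop how: 2
  how when how: 2
  stop how when: 2

how stop how; how when how; stop how when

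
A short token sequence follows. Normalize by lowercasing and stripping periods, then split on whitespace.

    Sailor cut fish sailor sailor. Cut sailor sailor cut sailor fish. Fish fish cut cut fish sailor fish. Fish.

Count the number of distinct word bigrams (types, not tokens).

9

19 tokens → 18 bigram windows in total.
Repeated bigrams (each contributes count−1 duplicates):
  fish fish: 3
  sailor cut: 3
  cut fish: 2
  cut sailor: 2
  fish sailor: 2
  sailor fish: 2
  sailor sailor: 2
9 duplicate windows → 18 − 9 = 9 distinct.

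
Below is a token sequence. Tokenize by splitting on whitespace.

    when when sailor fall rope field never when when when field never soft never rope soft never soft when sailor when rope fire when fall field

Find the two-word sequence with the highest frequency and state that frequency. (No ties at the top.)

"when when", 3 times

Bigram frequencies (highest first):
  when when: 3
  when sailor: 2
  field never: 2
  never soft: 2
  soft never: 2
  sailor fall: 1
  … (13 more, each ≤ 1)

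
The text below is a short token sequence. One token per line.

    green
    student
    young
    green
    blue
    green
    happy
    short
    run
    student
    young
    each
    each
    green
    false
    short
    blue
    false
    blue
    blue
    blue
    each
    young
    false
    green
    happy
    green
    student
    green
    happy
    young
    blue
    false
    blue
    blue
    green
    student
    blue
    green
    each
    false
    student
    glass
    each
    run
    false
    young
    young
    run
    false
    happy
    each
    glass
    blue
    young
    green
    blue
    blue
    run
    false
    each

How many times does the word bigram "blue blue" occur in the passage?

Scanning the 60 overlapping bigram windows for "blue blue":
  position 19–20: blue blue
  position 20–21: blue blue
  position 34–35: blue blue
  position 57–58: blue blue

4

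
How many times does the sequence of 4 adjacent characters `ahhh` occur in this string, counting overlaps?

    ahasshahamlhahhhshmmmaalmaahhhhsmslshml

Sliding a length-4 window over the 39 characters (36 positions):
  position 13–16: ahhh
  position 27–30: ahhh

2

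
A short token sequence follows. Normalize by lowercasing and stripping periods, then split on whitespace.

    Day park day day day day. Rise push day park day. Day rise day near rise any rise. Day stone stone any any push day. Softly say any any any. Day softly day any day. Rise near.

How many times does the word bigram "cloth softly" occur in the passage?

0

Scanning the 36 overlapping bigram windows for "cloth softly":
  (none found)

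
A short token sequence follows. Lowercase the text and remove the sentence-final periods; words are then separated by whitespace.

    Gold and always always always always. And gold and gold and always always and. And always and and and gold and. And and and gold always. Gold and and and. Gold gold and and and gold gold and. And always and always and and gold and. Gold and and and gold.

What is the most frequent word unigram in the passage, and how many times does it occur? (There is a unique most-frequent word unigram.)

Unigram frequencies (highest first):
  and: 28
  gold: 13
  always: 10

"and", 28 times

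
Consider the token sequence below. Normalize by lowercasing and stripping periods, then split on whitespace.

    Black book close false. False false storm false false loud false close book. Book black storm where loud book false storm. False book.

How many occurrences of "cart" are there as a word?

Scanning the 23 tokens for "cart":
  (none found)

0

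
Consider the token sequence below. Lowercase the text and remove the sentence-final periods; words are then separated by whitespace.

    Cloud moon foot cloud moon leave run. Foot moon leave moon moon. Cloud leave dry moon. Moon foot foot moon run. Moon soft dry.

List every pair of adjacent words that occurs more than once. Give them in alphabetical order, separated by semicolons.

Bigram counts meeting the condition (more than once):
  cloud moon: 2
  foot moon: 2
  moon foot: 2
  moon leave: 2
  moon moon: 2

cloud moon; foot moon; moon foot; moon leave; moon moon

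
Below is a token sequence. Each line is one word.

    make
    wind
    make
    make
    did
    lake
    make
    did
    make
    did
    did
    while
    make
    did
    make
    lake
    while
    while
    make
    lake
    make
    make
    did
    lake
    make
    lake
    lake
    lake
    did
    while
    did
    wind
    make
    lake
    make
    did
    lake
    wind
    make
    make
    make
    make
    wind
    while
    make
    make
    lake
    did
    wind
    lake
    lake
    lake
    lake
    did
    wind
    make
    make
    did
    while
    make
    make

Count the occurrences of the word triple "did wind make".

2

Scanning the 59 overlapping trigram windows for "did wind make":
  position 31–33: did wind make
  position 54–56: did wind make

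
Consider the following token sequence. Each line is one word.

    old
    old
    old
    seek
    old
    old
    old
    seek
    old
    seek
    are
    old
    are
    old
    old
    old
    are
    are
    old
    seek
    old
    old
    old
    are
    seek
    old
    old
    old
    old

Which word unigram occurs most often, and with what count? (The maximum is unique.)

Unigram frequencies (highest first):
  old: 19
  seek: 5
  are: 5

"old", 19 times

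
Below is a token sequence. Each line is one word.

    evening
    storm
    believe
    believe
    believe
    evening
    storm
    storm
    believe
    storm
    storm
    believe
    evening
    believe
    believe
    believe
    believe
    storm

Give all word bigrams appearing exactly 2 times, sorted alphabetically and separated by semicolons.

believe evening; believe storm; evening storm; storm storm

Bigram counts meeting the condition (exactly 2 times):
  believe evening: 2
  believe storm: 2
  evening storm: 2
  storm storm: 2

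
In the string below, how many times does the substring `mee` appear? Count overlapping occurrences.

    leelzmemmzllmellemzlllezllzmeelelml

1

Sliding a length-3 window over the 35 characters (33 positions):
  position 28–30: mee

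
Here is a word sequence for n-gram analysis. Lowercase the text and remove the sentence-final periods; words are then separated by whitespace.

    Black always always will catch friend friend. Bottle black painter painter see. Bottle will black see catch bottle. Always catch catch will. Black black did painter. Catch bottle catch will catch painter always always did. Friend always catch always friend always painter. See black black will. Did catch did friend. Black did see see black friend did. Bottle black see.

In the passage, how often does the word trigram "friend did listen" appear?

Scanning the 58 overlapping trigram windows for "friend did listen":
  (none found)

0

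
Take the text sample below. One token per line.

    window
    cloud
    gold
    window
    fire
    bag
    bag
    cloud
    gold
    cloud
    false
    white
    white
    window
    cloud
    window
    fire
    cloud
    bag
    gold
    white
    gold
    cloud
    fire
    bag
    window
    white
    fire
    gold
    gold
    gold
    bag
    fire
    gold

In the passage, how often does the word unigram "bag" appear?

Scanning the 34 tokens for "bag":
  position 6: bag
  position 7: bag
  position 19: bag
  position 25: bag
  position 32: bag

5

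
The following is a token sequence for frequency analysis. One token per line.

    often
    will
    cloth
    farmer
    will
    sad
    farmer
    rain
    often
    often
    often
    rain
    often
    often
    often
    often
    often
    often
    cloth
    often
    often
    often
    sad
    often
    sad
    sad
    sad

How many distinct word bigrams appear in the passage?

27 tokens → 26 bigram windows in total.
Repeated bigrams (each contributes count−1 duplicates):
  often often: 9
  often sad: 2
  rain often: 2
  sad sad: 2
11 duplicate windows → 26 − 11 = 15 distinct.

15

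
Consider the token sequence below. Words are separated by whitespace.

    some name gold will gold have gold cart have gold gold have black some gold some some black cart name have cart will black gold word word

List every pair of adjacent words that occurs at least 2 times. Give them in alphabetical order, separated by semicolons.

gold have; have gold

Bigram counts meeting the condition (at least 2 times):
  gold have: 2
  have gold: 2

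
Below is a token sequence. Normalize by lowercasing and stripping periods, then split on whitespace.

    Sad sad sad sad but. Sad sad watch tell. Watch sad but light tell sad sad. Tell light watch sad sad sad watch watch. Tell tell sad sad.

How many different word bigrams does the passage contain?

15

28 tokens → 27 bigram windows in total.
Repeated bigrams (each contributes count−1 duplicates):
  sad sad: 8
  sad but: 2
  sad watch: 2
  tell sad: 2
  watch sad: 2
  watch tell: 2
12 duplicate windows → 27 − 12 = 15 distinct.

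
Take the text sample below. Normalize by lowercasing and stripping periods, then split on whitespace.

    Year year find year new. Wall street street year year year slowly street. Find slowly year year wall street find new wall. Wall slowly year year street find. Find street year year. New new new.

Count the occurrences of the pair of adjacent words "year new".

Scanning the 34 overlapping bigram windows for "year new":
  position 4–5: year new
  position 32–33: year new

2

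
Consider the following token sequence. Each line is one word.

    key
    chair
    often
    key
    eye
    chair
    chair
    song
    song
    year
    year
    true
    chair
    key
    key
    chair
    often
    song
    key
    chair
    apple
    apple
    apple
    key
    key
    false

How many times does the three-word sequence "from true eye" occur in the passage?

Scanning the 24 overlapping trigram windows for "from true eye":
  (none found)

0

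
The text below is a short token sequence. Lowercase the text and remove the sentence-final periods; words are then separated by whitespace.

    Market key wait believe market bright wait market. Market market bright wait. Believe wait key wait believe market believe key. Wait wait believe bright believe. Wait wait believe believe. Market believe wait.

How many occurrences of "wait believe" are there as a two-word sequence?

Scanning the 31 overlapping bigram windows for "wait believe":
  position 3–4: wait believe
  position 12–13: wait believe
  position 16–17: wait believe
  position 22–23: wait believe
  position 27–28: wait believe

5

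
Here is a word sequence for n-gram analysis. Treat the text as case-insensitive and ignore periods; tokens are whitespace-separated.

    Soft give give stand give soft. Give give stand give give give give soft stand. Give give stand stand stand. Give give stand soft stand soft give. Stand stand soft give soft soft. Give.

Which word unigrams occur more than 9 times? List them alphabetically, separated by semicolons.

give; stand

Unigram counts meeting the condition (more than 9 times):
  give: 16
  stand: 10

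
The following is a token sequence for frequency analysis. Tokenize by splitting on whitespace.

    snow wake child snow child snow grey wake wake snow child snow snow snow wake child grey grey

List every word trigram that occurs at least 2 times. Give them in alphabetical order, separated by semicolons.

snow child snow; snow wake child

Trigram counts meeting the condition (at least 2 times):
  snow child snow: 2
  snow wake child: 2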